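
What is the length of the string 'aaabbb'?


String: 'aaabbb'
Counting characters:
  'a' appears 3 time(s)
  'b' appears 3 time(s)
Total length = 3 + 3 = 6

6


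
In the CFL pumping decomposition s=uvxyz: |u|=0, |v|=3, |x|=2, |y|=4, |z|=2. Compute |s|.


|s| = |u| + |v| + |x| + |y| + |z|
= 0 + 3 + 2 + 4 + 2
= 3 + 2 + 6
= 5 + 6
= 11

11


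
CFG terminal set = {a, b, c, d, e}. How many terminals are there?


Terminal symbols: a, b, c, d, e
Counting each: a (#1), b (#2), c (#3), d (#4), e (#5)
Total = 5

5


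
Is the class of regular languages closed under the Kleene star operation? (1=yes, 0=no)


Regular languages are closed under:
- Union (DFA product construction)
- Intersection (DFA product construction)
- Complement (swap accept/reject states)
- Concatenation (NFA construction)
- Kleene star (NFA construction)
Kleene star is in this list
Therefore: closed

1


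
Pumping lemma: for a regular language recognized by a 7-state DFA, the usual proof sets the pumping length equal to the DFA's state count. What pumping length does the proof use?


Pumping lemma for regular languages (standard proof):
Take p = |Q|, the number of DFA states.
Any string of length >= |Q| passes through |Q|+1 states while reading its first |Q| symbols,
so by pigeonhole some state repeats, giving the loop that can be pumped.
Here |Q| = 7
Therefore the proof uses p = 7

7


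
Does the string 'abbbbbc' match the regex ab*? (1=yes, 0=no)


Pattern: ab*
String: 'abbbbbc'
Pattern requires: exactly one 'a' followed by zero or more 'b's
First char is 'a' -> OK
Rest 'bbbbbc': all b's? No
Result: 0

0


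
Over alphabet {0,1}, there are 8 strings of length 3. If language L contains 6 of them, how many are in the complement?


Alphabet: {0,1}
String length: 3
Total strings of length 3 = 2^3 = 8
Strings in L = 6
Complement = total - |L|
= 8 - 6
= 2

2


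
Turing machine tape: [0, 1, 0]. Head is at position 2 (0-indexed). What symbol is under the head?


Tape: [0, 1, 0]
Positions: 0 1 2
Values:    0 1 0
Head at position 2
tape[2] = 0

0


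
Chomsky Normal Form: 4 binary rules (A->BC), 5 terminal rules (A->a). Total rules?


CNF allows two rule forms:
  A -> BC (binary): 4 rules
  A -> a (terminal): 5 rules
Total = 4 + 5 = 9

9


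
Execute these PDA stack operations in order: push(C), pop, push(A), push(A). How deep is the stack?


Tracing stack operations:
  push(C) -> stack = [C], depth=1
  pop -> removed C, stack = [], depth=0
  push(A) -> stack = [A], depth=1
  push(A) -> stack = [A,A], depth=2
Final depth = 2

2


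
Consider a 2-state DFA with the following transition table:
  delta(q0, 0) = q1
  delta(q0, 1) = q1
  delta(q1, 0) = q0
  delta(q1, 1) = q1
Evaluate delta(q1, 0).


Looking up transition function:
delta(q1, 0) in the table
Row: q1, Column: 0
Result: q0

q0


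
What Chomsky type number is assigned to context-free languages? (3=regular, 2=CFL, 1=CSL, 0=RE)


Chomsky hierarchy levels:
  Type 3: Regular (DFA/NFA/regex)
  Type 2: Context-free (PDA)
  Type 1: Context-sensitive
  Type 0: Recursively enumerable (TM)
'context-free' corresponds to Type 2

2


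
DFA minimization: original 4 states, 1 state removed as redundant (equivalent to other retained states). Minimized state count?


Original DFA: 4 states
Redundant states removed: 1
Minimized states = original - removed
= 4 - 1
= 3

3


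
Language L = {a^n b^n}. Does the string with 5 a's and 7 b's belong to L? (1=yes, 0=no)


Language requires equal numbers of a's and b's
PDA pushes for each 'a', pops for each 'b'
Number of a's = 5
Number of b's = 7
5 != 7 -> Reject

0


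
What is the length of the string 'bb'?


String: 'bb'
Counting characters:
  'b' appears 2 time(s)
Total length = 0 + 2 = 2

2


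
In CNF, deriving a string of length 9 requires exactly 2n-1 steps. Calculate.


Chomsky Normal Form derivation:
String length n = 9
Each step either:
  - Splits a nonterminal into two (n-1 such steps)
  - Converts a nonterminal to terminal (n such steps)
Total = (n-1) + n = 2n - 1
= 2(9) - 1
= 18 - 1
= 17

17


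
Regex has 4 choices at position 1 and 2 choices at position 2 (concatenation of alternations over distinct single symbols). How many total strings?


First group: 4 alternatives
Second group: 2 alternatives
Concatenation: each choice from group 1 pairs with each from group 2
Total = 4 x 2 = 8

8


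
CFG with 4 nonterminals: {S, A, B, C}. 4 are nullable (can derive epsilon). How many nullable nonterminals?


Nonterminals: {S, A, B, C}
A nonterminal is nullable if it can derive epsilon
Counting nullable nonterminals: 4
Total nullable = 4

4


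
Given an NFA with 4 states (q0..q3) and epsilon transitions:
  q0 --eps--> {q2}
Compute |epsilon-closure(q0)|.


Starting from q0
Initialize closure = {q0}
Follow epsilon from q0 -> add q2
Final closure: {q0, q2}
Size = 2

2


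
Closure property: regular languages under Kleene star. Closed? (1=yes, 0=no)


Regular languages are closed under:
- Union (DFA product construction)
- Intersection (DFA product construction)
- Complement (swap accept/reject states)
- Concatenation (NFA construction)
- Kleene star (NFA construction)
Kleene star is in this list
Therefore: closed

1


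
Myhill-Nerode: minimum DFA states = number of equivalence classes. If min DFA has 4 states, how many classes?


Myhill-Nerode theorem:
Number of equivalence classes = number of states in minimal DFA
Minimal DFA states = 4
Therefore equivalence classes = 4

4


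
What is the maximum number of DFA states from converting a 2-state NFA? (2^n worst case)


NFA has 2 states
Subset construction: each DFA state = subset of NFA states
Maximum subsets = 2^2
2^2 = 4

4


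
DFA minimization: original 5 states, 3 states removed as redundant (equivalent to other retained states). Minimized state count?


Original DFA: 5 states
Redundant states removed: 3
Minimized states = original - removed
= 5 - 3
= 2

2


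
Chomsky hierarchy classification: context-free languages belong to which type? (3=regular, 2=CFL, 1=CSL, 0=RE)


Chomsky hierarchy levels:
  Type 3: Regular (DFA/NFA/regex)
  Type 2: Context-free (PDA)
  Type 1: Context-sensitive
  Type 0: Recursively enumerable (TM)
'context-free' corresponds to Type 2

2


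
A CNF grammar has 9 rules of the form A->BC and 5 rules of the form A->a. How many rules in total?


CNF allows two rule forms:
  A -> BC (binary): 9 rules
  A -> a (terminal): 5 rules
Total = 9 + 5 = 14

14


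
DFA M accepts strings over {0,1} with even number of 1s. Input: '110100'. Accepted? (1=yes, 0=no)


DFA has 2 states: q_even (start, accept=yes) and q_odd
Processing string '110100' character by character:
  Position 0: read '1', 1-count=1 -> q_odd
  Position 1: read '1', 1-count=2 -> q_even
  Position 2: read '0', 1-count=2 -> q_even (no change)
  Position 3: read '1', 1-count=3 -> q_odd
  Position 4: read '0', 1-count=3 -> q_odd (no change)
  Position 5: read '0', 1-count=3 -> q_odd (no change)
Final state: q_odd, total 1s = 3 (odd); the DFA requires an even count -> reject

0


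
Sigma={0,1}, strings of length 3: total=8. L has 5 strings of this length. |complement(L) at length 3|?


Alphabet: {0,1}
String length: 3
Total strings of length 3 = 2^3 = 8
Strings in L = 5
Complement = total - |L|
= 8 - 5
= 3

3


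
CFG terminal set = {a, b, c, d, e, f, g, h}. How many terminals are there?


Terminal symbols: a, b, c, d, e, f, g, h
Counting each: a (#1), b (#2), c (#3), d (#4), e (#5), f (#6), g (#7), h (#8)
Total = 8

8


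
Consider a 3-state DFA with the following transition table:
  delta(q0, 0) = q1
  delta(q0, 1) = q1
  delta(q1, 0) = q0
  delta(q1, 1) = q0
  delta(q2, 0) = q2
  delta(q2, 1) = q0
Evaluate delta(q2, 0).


Looking up transition function:
delta(q2, 0) in the table
Row: q2, Column: 0
Result: q2

q2


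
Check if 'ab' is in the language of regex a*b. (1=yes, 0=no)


Pattern: a*b
String: 'ab'
Pattern requires: zero or more 'a's followed by exactly one 'b'
Found 1 leading 'a's
Remaining: 'b'
Remaining is exactly 'b' -> match
Result: 1

1


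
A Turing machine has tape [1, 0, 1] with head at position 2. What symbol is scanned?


Tape: [1, 0, 1]
Positions: 0 1 2
Values:    1 0 1
Head at position 2
tape[2] = 1

1


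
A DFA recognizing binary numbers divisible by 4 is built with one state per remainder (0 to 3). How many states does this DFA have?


Divisibility by 4 is tracked via the remainder mod 4: 0, 1, ..., 3
The construction assigns one state to each remainder
Number of remainders = 4

4


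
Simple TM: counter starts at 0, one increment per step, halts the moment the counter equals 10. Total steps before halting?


Counter starts at 0. Counting sequence:
  Step 1: counter = 1
  Step 2: counter = 2
  Step 3: counter = 3
  Step 4: counter = 4
  Step 5: counter = 5
  Step 6: counter = 6
  ...
  Step 10: counter = 10
Counter reached 10 -> halt
Total steps = 10

10


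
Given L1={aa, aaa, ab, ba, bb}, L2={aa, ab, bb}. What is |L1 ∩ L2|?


L1 = {aa, aaa, ab, ba, bb}
L2 = {aa, ab, bb}
Checking each string in L1 against L2:
  'aa': in L2? Yes
  'aaa': in L2? No
  'ab': in L2? Yes
  'ba': in L2? No
  'bb': in L2? Yes
Intersection = {aa, ab, bb}
|L1 ∩ L2| = 3

3


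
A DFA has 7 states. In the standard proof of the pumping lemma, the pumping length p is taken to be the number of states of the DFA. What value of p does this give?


Pumping lemma for regular languages (standard proof):
Take p = |Q|, the number of DFA states.
Any string of length >= |Q| passes through |Q|+1 states while reading its first |Q| symbols,
so by pigeonhole some state repeats, giving the loop that can be pumped.
Here |Q| = 7
Therefore the proof uses p = 7

7


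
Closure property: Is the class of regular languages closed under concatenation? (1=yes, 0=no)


Regular languages are closed under all standard operations:
- Union: Yes (product construction)
- Intersection: Yes (product construction)
- Complement: Yes (swap accept/reject)
- Concatenation: Yes (NFA construction)
Operation: concatenation -> Closed

1


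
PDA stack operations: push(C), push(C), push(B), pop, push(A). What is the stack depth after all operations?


Tracing stack operations:
  push(C) -> stack = [C], depth=1
  push(C) -> stack = [C,C], depth=2
  push(B) -> stack = [C,C,B], depth=3
  pop -> removed B, stack = [C,C], depth=2
  push(A) -> stack = [C,C,A], depth=3
Final depth = 3

3


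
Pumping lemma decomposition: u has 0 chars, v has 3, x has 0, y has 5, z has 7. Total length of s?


|s| = |u| + |v| + |x| + |y| + |z|
= 0 + 3 + 0 + 5 + 7
= 3 + 0 + 12
= 3 + 12
= 15

15


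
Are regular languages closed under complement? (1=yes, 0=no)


Regular languages are closed under:
- Union (DFA product construction)
- Intersection (DFA product construction)
- Complement (swap accept/reject states)
- Concatenation (NFA construction)
- Kleene star (NFA construction)
complement is in this list
Therefore: closed

1


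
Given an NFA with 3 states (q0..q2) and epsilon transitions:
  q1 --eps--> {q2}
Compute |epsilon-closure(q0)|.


Starting from q0
Initialize closure = {q0}
q0 has no outgoing epsilon transitions -> nothing to add
Final closure: {q0}
Size = 1

1


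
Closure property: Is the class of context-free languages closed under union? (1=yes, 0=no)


CFL closure properties:
  Closed under: union, concatenation, Kleene star
  NOT closed under: intersection, complement
Operation 'union' is in closed list -> Yes (closed)

1


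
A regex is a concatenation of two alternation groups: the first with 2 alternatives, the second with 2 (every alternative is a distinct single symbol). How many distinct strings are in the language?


First group: 2 alternatives
Second group: 2 alternatives
Concatenation: each choice from group 1 pairs with each from group 2
Total = 2 x 2 = 4

4


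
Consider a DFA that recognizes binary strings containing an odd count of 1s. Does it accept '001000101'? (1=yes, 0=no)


DFA has 2 states: q_even (start, accept=no) and q_odd
Processing string '001000101' character by character:
  Position 0: read '0', 1-count=0 -> q_even (no change)
  Position 1: read '0', 1-count=0 -> q_even (no change)
  Position 2: read '1', 1-count=1 -> q_odd
  Position 3: read '0', 1-count=1 -> q_odd (no change)
  Position 4: read '0', 1-count=1 -> q_odd (no change)
  Position 5: read '0', 1-count=1 -> q_odd (no change)
  Position 6: read '1', 1-count=2 -> q_even
  Position 7: read '0', 1-count=2 -> q_even (no change)
  Position 8: read '1', 1-count=3 -> q_odd
Final state: q_odd, total 1s = 3 (odd); the DFA requires an odd count -> accept

1


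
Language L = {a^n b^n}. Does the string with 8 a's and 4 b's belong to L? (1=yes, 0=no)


Language requires equal numbers of a's and b's
PDA pushes for each 'a', pops for each 'b'
Number of a's = 8
Number of b's = 4
8 != 4 -> Reject

0


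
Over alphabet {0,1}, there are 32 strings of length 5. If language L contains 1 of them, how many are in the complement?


Alphabet: {0,1}
String length: 5
Total strings of length 5 = 2^5 = 32
Strings in L = 1
Complement = total - |L|
= 32 - 1
= 31

31


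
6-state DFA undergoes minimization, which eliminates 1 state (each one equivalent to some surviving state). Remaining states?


Original DFA: 6 states
Redundant states removed: 1
Minimized states = original - removed
= 6 - 1
= 5

5


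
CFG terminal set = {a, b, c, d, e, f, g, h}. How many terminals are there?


Terminal symbols: a, b, c, d, e, f, g, h
Counting each: a (#1), b (#2), c (#3), d (#4), e (#5), f (#6), g (#7), h (#8)
Total = 8

8


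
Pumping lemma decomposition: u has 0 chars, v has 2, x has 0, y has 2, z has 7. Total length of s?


|s| = |u| + |v| + |x| + |y| + |z|
= 0 + 2 + 0 + 2 + 7
= 2 + 0 + 9
= 2 + 9
= 11

11


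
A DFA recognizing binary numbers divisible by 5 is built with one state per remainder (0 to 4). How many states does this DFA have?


Divisibility by 5 is tracked via the remainder mod 5: 0, 1, ..., 4
The construction assigns one state to each remainder
Number of remainders = 5

5


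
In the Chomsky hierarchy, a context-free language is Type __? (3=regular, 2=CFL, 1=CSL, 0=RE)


Chomsky hierarchy levels:
  Type 3: Regular (DFA/NFA/regex)
  Type 2: Context-free (PDA)
  Type 1: Context-sensitive
  Type 0: Recursively enumerable (TM)
'context-free' corresponds to Type 2

2


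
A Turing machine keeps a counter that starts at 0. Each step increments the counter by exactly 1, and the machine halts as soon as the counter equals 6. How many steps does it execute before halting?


Counter starts at 0. Counting sequence:
  Step 1: counter = 1
  Step 2: counter = 2
  Step 3: counter = 3
  Step 4: counter = 4
  Step 5: counter = 5
  Step 6: counter = 6
Counter reached 6 -> halt
Total steps = 6

6


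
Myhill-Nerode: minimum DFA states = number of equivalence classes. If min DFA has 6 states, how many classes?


Myhill-Nerode theorem:
Number of equivalence classes = number of states in minimal DFA
Minimal DFA states = 6
Therefore equivalence classes = 6

6


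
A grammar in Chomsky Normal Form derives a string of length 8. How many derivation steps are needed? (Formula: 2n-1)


Chomsky Normal Form derivation:
String length n = 8
Each step either:
  - Splits a nonterminal into two (n-1 such steps)
  - Converts a nonterminal to terminal (n such steps)
Total = (n-1) + n = 2n - 1
= 2(8) - 1
= 16 - 1
= 15

15


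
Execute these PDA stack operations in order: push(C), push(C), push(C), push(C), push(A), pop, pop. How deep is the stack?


Tracing stack operations:
  push(C) -> stack = [C], depth=1
  push(C) -> stack = [C,C], depth=2
  push(C) -> stack = [C,C,C], depth=3
  push(C) -> stack = [C,C,C,C], depth=4
  push(A) -> stack = [C,C,C,C,A], depth=5
  pop -> removed A, stack = [C,C,C,C], depth=4
  pop -> removed C, stack = [C,C,C], depth=3
Final depth = 3

3


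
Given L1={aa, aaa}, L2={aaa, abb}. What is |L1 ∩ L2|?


L1 = {aa, aaa}
L2 = {aaa, abb}
Checking each string in L1 against L2:
  'aa': in L2? No
  'aaa': in L2? Yes
Intersection = {aaa}
|L1 ∩ L2| = 1

1


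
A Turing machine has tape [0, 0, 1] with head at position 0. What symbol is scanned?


Tape: [0, 0, 1]
Positions: 0 1 2
Values:    0 0 1
Head at position 0
tape[0] = 0

0


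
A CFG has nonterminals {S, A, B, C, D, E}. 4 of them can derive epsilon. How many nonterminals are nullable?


Nonterminals: {S, A, B, C, D, E}
A nonterminal is nullable if it can derive epsilon
Counting nullable nonterminals: 4
Total nullable = 4

4


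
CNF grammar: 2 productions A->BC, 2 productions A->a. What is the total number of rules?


CNF allows two rule forms:
  A -> BC (binary): 2 rules
  A -> a (terminal): 2 rules
Total = 2 + 2 = 4

4


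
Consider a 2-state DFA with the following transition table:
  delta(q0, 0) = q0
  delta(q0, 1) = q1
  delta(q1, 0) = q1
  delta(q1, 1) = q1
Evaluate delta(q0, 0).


Looking up transition function:
delta(q0, 0) in the table
Row: q0, Column: 0
Result: q0

q0


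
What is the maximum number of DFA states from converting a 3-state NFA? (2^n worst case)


NFA has 3 states
Subset construction: each DFA state = subset of NFA states
Maximum subsets = 2^3
2^3 = 8

8


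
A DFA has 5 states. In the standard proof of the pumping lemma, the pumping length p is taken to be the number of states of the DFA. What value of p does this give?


Pumping lemma for regular languages (standard proof):
Take p = |Q|, the number of DFA states.
Any string of length >= |Q| passes through |Q|+1 states while reading its first |Q| symbols,
so by pigeonhole some state repeats, giving the loop that can be pumped.
Here |Q| = 5
Therefore the proof uses p = 5

5


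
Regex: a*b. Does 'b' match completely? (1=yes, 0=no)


Pattern: a*b
String: 'b'
Pattern requires: zero or more 'a's followed by exactly one 'b'
Found 0 leading 'a's
Remaining: 'b'
Remaining is exactly 'b' -> match
Result: 1

1


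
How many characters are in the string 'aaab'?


String: 'aaab'
Counting characters:
  'a' appears 3 time(s)
  'b' appears 1 time(s)
Total length = 3 + 1 = 4

4


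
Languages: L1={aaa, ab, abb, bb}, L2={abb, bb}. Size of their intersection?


L1 = {aaa, ab, abb, bb}
L2 = {abb, bb}
Checking each string in L1 against L2:
  'aaa': in L2? No
  'ab': in L2? No
  'abb': in L2? Yes
  'bb': in L2? Yes
Intersection = {abb, bb}
|L1 ∩ L2| = 2

2


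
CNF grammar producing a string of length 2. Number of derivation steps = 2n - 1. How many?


Chomsky Normal Form derivation:
String length n = 2
Each step either:
  - Splits a nonterminal into two (n-1 such steps)
  - Converts a nonterminal to terminal (n such steps)
Total = (n-1) + n = 2n - 1
= 2(2) - 1
= 4 - 1
= 3

3


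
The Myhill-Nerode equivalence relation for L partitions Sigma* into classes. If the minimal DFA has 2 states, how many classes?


Myhill-Nerode theorem:
Number of equivalence classes = number of states in minimal DFA
Minimal DFA states = 2
Therefore equivalence classes = 2

2


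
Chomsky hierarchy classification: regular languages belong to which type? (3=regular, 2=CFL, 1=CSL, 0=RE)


Chomsky hierarchy levels:
  Type 3: Regular (DFA/NFA/regex)
  Type 2: Context-free (PDA)
  Type 1: Context-sensitive
  Type 0: Recursively enumerable (TM)
'regular' corresponds to Type 3

3


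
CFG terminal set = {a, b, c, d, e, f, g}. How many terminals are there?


Terminal symbols: a, b, c, d, e, f, g
Counting each: a (#1), b (#2), c (#3), d (#4), e (#5), f (#6), g (#7)
Total = 7

7


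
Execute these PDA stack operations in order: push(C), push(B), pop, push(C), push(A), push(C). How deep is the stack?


Tracing stack operations:
  push(C) -> stack = [C], depth=1
  push(B) -> stack = [C,B], depth=2
  pop -> removed B, stack = [C], depth=1
  push(C) -> stack = [C,C], depth=2
  push(A) -> stack = [C,C,A], depth=3
  push(C) -> stack = [C,C,A,C], depth=4
Final depth = 4

4


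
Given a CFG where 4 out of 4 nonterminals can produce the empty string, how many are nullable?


Nonterminals: {S, A, B, C}
A nonterminal is nullable if it can derive epsilon
Counting nullable nonterminals: 4
Total nullable = 4

4


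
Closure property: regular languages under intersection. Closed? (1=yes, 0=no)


Regular languages are closed under:
- Union (DFA product construction)
- Intersection (DFA product construction)
- Complement (swap accept/reject states)
- Concatenation (NFA construction)
- Kleene star (NFA construction)
intersection is in this list
Therefore: closed

1


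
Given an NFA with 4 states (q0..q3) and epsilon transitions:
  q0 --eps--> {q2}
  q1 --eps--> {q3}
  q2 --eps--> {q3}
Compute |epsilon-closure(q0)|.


Starting from q0
Initialize closure = {q0}
Follow epsilon from q0 -> add q2
Follow epsilon from q2 -> add q3
Final closure: {q0, q2, q3}
Size = 3

3


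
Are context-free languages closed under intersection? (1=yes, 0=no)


CFL closure properties:
  Closed under: union, concatenation, Kleene star
  NOT closed under: intersection, complement
Operation 'intersection' is in not-closed list -> No (not closed)

0


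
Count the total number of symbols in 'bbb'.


String: 'bbb'
Counting characters:
  'b' appears 3 time(s)
Total length = 0 + 3 = 3

3


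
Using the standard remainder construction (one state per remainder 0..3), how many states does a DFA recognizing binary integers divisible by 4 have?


Divisibility by 4 is tracked via the remainder mod 4: 0, 1, ..., 3
The construction assigns one state to each remainder
Number of remainders = 4

4


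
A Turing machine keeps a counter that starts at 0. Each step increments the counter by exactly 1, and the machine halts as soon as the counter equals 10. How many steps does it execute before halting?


Counter starts at 0. Counting sequence:
  Step 1: counter = 1
  Step 2: counter = 2
  Step 3: counter = 3
  Step 4: counter = 4
  Step 5: counter = 5
  Step 6: counter = 6
  ...
  Step 10: counter = 10
Counter reached 10 -> halt
Total steps = 10

10


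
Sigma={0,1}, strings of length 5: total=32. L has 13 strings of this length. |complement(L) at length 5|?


Alphabet: {0,1}
String length: 5
Total strings of length 5 = 2^5 = 32
Strings in L = 13
Complement = total - |L|
= 32 - 13
= 19

19


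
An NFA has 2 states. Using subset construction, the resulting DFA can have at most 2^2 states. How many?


NFA has 2 states
Subset construction: each DFA state = subset of NFA states
Maximum subsets = 2^2
2^2 = 4

4


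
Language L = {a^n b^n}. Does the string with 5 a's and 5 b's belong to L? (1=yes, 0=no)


Language requires equal numbers of a's and b's
PDA pushes for each 'a', pops for each 'b'
Number of a's = 5
Number of b's = 5
5 == 5 -> Accept

1


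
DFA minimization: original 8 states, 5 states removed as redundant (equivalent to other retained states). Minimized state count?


Original DFA: 8 states
Redundant states removed: 5
Minimized states = original - removed
= 8 - 5
= 3

3


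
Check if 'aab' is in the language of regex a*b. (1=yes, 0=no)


Pattern: a*b
String: 'aab'
Pattern requires: zero or more 'a's followed by exactly one 'b'
Found 2 leading 'a's
Remaining: 'b'
Remaining is exactly 'b' -> match
Result: 1

1


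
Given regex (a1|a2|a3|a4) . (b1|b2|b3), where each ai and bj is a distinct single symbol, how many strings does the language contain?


First group: 4 alternatives
Second group: 3 alternatives
Concatenation: each choice from group 1 pairs with each from group 2
Total = 4 x 3 = 12

12


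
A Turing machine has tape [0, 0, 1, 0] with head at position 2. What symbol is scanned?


Tape: [0, 0, 1, 0]
Positions: 0 1 2 3
Values:    0 0 1 0
Head at position 2
tape[2] = 1

1


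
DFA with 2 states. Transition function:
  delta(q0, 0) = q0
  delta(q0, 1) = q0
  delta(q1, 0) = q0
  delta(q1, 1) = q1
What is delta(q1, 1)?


Looking up transition function:
delta(q1, 1) in the table
Row: q1, Column: 1
Result: q1

q1


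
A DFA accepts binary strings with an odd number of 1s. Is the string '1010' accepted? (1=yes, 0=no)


DFA has 2 states: q_even (start, accept=no) and q_odd
Processing string '1010' character by character:
  Position 0: read '1', 1-count=1 -> q_odd
  Position 1: read '0', 1-count=1 -> q_odd (no change)
  Position 2: read '1', 1-count=2 -> q_even
  Position 3: read '0', 1-count=2 -> q_even (no change)
Final state: q_even, total 1s = 2 (even); the DFA requires an odd count -> reject

0


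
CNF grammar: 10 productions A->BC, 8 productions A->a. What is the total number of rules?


CNF allows two rule forms:
  A -> BC (binary): 10 rules
  A -> a (terminal): 8 rules
Total = 10 + 8 = 18

18


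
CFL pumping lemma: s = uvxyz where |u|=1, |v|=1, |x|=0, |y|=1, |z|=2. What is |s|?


|s| = |u| + |v| + |x| + |y| + |z|
= 1 + 1 + 0 + 1 + 2
= 2 + 0 + 3
= 2 + 3
= 5

5


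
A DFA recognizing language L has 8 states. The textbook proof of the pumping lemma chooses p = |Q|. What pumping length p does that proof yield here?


Pumping lemma for regular languages (standard proof):
Take p = |Q|, the number of DFA states.
Any string of length >= |Q| passes through |Q|+1 states while reading its first |Q| symbols,
so by pigeonhole some state repeats, giving the loop that can be pumped.
Here |Q| = 8
Therefore the proof uses p = 8

8


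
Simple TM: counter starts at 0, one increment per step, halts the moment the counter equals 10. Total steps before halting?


Counter starts at 0. Counting sequence:
  Step 1: counter = 1
  Step 2: counter = 2
  Step 3: counter = 3
  Step 4: counter = 4
  Step 5: counter = 5
  Step 6: counter = 6
  ...
  Step 10: counter = 10
Counter reached 10 -> halt
Total steps = 10

10


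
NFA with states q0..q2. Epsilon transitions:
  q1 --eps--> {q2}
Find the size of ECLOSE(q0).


Starting from q0
Initialize closure = {q0}
q0 has no outgoing epsilon transitions -> nothing to add
Final closure: {q0}
Size = 1

1


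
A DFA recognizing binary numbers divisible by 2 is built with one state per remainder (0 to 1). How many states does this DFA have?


Divisibility by 2 is tracked via the remainder mod 2: 0, 1, ..., 1
The construction assigns one state to each remainder
Number of remainders = 2

2


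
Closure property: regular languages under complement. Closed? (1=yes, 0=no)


Regular languages are closed under:
- Union (DFA product construction)
- Intersection (DFA product construction)
- Complement (swap accept/reject states)
- Concatenation (NFA construction)
- Kleene star (NFA construction)
complement is in this list
Therefore: closed

1


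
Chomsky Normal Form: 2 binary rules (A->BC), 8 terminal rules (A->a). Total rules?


CNF allows two rule forms:
  A -> BC (binary): 2 rules
  A -> a (terminal): 8 rules
Total = 2 + 8 = 10

10


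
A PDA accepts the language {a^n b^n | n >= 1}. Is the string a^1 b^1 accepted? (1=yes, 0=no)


Language requires equal numbers of a's and b's
PDA pushes for each 'a', pops for each 'b'
Number of a's = 1
Number of b's = 1
1 == 1 -> Accept

1


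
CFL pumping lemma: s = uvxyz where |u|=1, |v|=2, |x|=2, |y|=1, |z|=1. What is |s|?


|s| = |u| + |v| + |x| + |y| + |z|
= 1 + 2 + 2 + 1 + 1
= 3 + 2 + 2
= 5 + 2
= 7

7


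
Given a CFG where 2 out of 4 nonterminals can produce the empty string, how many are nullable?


Nonterminals: {S, A, B, C}
A nonterminal is nullable if it can derive epsilon
Counting nullable nonterminals: 2
Total nullable = 2

2


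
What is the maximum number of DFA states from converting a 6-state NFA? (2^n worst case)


NFA has 6 states
Subset construction: each DFA state = subset of NFA states
Maximum subsets = 2^6
2^6 = 64

64


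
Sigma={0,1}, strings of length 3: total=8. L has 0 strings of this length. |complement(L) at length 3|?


Alphabet: {0,1}
String length: 3
Total strings of length 3 = 2^3 = 8
Strings in L = 0
Complement = total - |L|
= 8 - 0
= 8

8


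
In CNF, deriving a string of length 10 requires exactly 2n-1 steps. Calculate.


Chomsky Normal Form derivation:
String length n = 10
Each step either:
  - Splits a nonterminal into two (n-1 such steps)
  - Converts a nonterminal to terminal (n such steps)
Total = (n-1) + n = 2n - 1
= 2(10) - 1
= 20 - 1
= 19

19


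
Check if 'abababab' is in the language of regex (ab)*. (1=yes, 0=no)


Pattern: (ab)*
String: 'abababab'
Pattern requires: zero or more repetitions of 'ab'
Pairs: ['ab', 'ab', 'ab', 'ab']
All pairs are 'ab'? Yes
Result: 1

1


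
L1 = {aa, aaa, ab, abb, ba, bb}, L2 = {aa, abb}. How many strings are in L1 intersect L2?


L1 = {aa, aaa, ab, abb, ba, bb}
L2 = {aa, abb}
Checking each string in L1 against L2:
  'aa': in L2? Yes
  'aaa': in L2? No
  'ab': in L2? No
  'abb': in L2? Yes
  'ba': in L2? No
  'bb': in L2? No
Intersection = {aa, abb}
|L1 ∩ L2| = 2

2


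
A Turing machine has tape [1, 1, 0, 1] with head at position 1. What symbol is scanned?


Tape: [1, 1, 0, 1]
Positions: 0 1 2 3
Values:    1 1 0 1
Head at position 1
tape[1] = 1

1


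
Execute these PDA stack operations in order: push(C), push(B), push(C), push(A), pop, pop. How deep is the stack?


Tracing stack operations:
  push(C) -> stack = [C], depth=1
  push(B) -> stack = [C,B], depth=2
  push(C) -> stack = [C,B,C], depth=3
  push(A) -> stack = [C,B,C,A], depth=4
  pop -> removed A, stack = [C,B,C], depth=3
  pop -> removed C, stack = [C,B], depth=2
Final depth = 2

2


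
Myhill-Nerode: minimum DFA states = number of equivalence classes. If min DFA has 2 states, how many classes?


Myhill-Nerode theorem:
Number of equivalence classes = number of states in minimal DFA
Minimal DFA states = 2
Therefore equivalence classes = 2

2


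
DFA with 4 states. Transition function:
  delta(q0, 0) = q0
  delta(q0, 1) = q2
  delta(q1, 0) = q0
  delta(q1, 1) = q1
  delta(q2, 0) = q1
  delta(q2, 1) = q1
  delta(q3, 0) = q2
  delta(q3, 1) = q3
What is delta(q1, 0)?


Looking up transition function:
delta(q1, 0) in the table
Row: q1, Column: 0
Result: q0

q0


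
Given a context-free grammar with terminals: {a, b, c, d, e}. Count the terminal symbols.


Terminal symbols: a, b, c, d, e
Counting each: a (#1), b (#2), c (#3), d (#4), e (#5)
Total = 5

5


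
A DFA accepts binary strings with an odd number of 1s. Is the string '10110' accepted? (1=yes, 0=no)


DFA has 2 states: q_even (start, accept=no) and q_odd
Processing string '10110' character by character:
  Position 0: read '1', 1-count=1 -> q_odd
  Position 1: read '0', 1-count=1 -> q_odd (no change)
  Position 2: read '1', 1-count=2 -> q_even
  Position 3: read '1', 1-count=3 -> q_odd
  Position 4: read '0', 1-count=3 -> q_odd (no change)
Final state: q_odd, total 1s = 3 (odd); the DFA requires an odd count -> accept

1


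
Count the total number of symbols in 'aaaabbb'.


String: 'aaaabbb'
Counting characters:
  'a' appears 4 time(s)
  'b' appears 3 time(s)
Total length = 4 + 3 = 7

7


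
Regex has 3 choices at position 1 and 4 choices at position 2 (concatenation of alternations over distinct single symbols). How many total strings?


First group: 3 alternatives
Second group: 4 alternatives
Concatenation: each choice from group 1 pairs with each from group 2
Total = 3 x 4 = 12

12


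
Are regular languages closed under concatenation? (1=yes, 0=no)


Regular languages are closed under all standard operations:
- Union: Yes (product construction)
- Intersection: Yes (product construction)
- Complement: Yes (swap accept/reject)
- Concatenation: Yes (NFA construction)
Operation: concatenation -> Closed

1


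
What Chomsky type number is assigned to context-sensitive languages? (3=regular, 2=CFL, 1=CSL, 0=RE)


Chomsky hierarchy levels:
  Type 3: Regular (DFA/NFA/regex)
  Type 2: Context-free (PDA)
  Type 1: Context-sensitive
  Type 0: Recursively enumerable (TM)
'context-sensitive' corresponds to Type 1

1


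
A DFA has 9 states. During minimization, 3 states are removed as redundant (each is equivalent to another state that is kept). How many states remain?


Original DFA: 9 states
Redundant states removed: 3
Minimized states = original - removed
= 9 - 3
= 6

6


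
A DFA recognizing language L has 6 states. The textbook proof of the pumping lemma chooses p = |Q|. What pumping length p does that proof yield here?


Pumping lemma for regular languages (standard proof):
Take p = |Q|, the number of DFA states.
Any string of length >= |Q| passes through |Q|+1 states while reading its first |Q| symbols,
so by pigeonhole some state repeats, giving the loop that can be pumped.
Here |Q| = 6
Therefore the proof uses p = 6

6


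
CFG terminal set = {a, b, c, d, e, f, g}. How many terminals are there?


Terminal symbols: a, b, c, d, e, f, g
Counting each: a (#1), b (#2), c (#3), d (#4), e (#5), f (#6), g (#7)
Total = 7

7


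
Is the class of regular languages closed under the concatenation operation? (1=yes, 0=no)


Regular languages are closed under:
- Union (DFA product construction)
- Intersection (DFA product construction)
- Complement (swap accept/reject states)
- Concatenation (NFA construction)
- Kleene star (NFA construction)
concatenation is in this list
Therefore: closed

1


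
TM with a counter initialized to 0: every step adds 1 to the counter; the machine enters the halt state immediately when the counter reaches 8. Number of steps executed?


Counter starts at 0. Counting sequence:
  Step 1: counter = 1
  Step 2: counter = 2
  Step 3: counter = 3
  Step 4: counter = 4
  Step 5: counter = 5
  Step 6: counter = 6
  Step 7: counter = 7
  Step 8: counter = 8
Counter reached 8 -> halt
Total steps = 8

8


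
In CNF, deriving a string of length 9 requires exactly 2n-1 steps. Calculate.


Chomsky Normal Form derivation:
String length n = 9
Each step either:
  - Splits a nonterminal into two (n-1 such steps)
  - Converts a nonterminal to terminal (n such steps)
Total = (n-1) + n = 2n - 1
= 2(9) - 1
= 18 - 1
= 17

17


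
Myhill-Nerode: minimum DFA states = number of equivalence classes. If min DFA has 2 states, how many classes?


Myhill-Nerode theorem:
Number of equivalence classes = number of states in minimal DFA
Minimal DFA states = 2
Therefore equivalence classes = 2

2


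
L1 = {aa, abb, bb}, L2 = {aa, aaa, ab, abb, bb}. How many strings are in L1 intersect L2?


L1 = {aa, abb, bb}
L2 = {aa, aaa, ab, abb, bb}
Checking each string in L1 against L2:
  'aa': in L2? Yes
  'abb': in L2? Yes
  'bb': in L2? Yes
Intersection = {aa, abb, bb}
|L1 ∩ L2| = 3

3


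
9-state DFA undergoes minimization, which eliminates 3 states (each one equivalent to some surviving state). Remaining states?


Original DFA: 9 states
Redundant states removed: 3
Minimized states = original - removed
= 9 - 3
= 6

6


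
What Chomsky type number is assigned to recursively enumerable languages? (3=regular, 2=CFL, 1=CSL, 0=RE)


Chomsky hierarchy levels:
  Type 3: Regular (DFA/NFA/regex)
  Type 2: Context-free (PDA)
  Type 1: Context-sensitive
  Type 0: Recursively enumerable (TM)
'recursively enumerable' corresponds to Type 0

0


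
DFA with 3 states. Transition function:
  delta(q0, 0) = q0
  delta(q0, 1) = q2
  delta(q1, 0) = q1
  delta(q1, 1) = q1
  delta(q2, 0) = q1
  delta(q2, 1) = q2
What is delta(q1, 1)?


Looking up transition function:
delta(q1, 1) in the table
Row: q1, Column: 1
Result: q1

q1


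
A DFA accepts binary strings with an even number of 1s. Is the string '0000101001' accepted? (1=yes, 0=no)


DFA has 2 states: q_even (start, accept=yes) and q_odd
Processing string '0000101001' character by character:
  Position 0: read '0', 1-count=0 -> q_even (no change)
  Position 1: read '0', 1-count=0 -> q_even (no change)
  Position 2: read '0', 1-count=0 -> q_even (no change)
  Position 3: read '0', 1-count=0 -> q_even (no change)
  Position 4: read '1', 1-count=1 -> q_odd
  Position 5: read '0', 1-count=1 -> q_odd (no change)
  Position 6: read '1', 1-count=2 -> q_even
  Position 7: read '0', 1-count=2 -> q_even (no change)
  Position 8: read '0', 1-count=2 -> q_even (no change)
  Position 9: read '1', 1-count=3 -> q_odd
Final state: q_odd, total 1s = 3 (odd); the DFA requires an even count -> reject

0


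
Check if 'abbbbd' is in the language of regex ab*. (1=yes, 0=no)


Pattern: ab*
String: 'abbbbd'
Pattern requires: exactly one 'a' followed by zero or more 'b's
First char is 'a' -> OK
Rest 'bbbbd': all b's? No
Result: 0

0


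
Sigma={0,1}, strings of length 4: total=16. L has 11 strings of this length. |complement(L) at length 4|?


Alphabet: {0,1}
String length: 4
Total strings of length 4 = 2^4 = 16
Strings in L = 11
Complement = total - |L|
= 16 - 11
= 5

5


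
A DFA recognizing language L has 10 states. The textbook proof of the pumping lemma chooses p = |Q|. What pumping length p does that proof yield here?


Pumping lemma for regular languages (standard proof):
Take p = |Q|, the number of DFA states.
Any string of length >= |Q| passes through |Q|+1 states while reading its first |Q| symbols,
so by pigeonhole some state repeats, giving the loop that can be pumped.
Here |Q| = 10
Therefore the proof uses p = 10

10


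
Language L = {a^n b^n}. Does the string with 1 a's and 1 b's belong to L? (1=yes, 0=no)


Language requires equal numbers of a's and b's
PDA pushes for each 'a', pops for each 'b'
Number of a's = 1
Number of b's = 1
1 == 1 -> Accept

1


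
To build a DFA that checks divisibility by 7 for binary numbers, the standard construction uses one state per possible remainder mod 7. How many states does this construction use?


Divisibility by 7 is tracked via the remainder mod 7: 0, 1, ..., 6
The construction assigns one state to each remainder
Number of remainders = 7

7


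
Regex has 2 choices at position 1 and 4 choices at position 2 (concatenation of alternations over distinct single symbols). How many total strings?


First group: 2 alternatives
Second group: 4 alternatives
Concatenation: each choice from group 1 pairs with each from group 2
Total = 2 x 4 = 8

8


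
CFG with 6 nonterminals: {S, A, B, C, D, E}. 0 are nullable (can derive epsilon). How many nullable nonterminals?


Nonterminals: {S, A, B, C, D, E}
A nonterminal is nullable if it can derive epsilon
Counting nullable nonterminals: 0
Total nullable = 0

0


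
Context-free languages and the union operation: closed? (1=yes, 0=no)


CFL closure properties:
  Closed under: union, concatenation, Kleene star
  NOT closed under: intersection, complement
Operation 'union' is in closed list -> Yes (closed)

1


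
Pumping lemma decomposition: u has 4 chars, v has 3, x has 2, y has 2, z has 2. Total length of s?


|s| = |u| + |v| + |x| + |y| + |z|
= 4 + 3 + 2 + 2 + 2
= 7 + 2 + 4
= 9 + 4
= 13

13


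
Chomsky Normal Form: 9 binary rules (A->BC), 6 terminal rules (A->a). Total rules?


CNF allows two rule forms:
  A -> BC (binary): 9 rules
  A -> a (terminal): 6 rules
Total = 9 + 6 = 15

15


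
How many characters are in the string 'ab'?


String: 'ab'
Counting characters:
  'a' appears 1 time(s)
  'b' appears 1 time(s)
Total length = 1 + 1 = 2

2


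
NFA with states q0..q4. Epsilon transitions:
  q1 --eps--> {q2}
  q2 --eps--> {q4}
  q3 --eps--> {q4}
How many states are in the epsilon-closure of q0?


Starting from q0
Initialize closure = {q0}
q0 has no outgoing epsilon transitions -> nothing to add
Final closure: {q0}
Size = 1

1


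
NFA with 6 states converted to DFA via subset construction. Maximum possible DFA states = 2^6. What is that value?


NFA has 6 states
Subset construction: each DFA state = subset of NFA states
Maximum subsets = 2^6
2^6 = 64

64


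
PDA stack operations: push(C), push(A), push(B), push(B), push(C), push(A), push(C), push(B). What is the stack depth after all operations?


Tracing stack operations:
  push(C) -> stack = [C], depth=1
  push(A) -> stack = [C,A], depth=2
  push(B) -> stack = [C,A,B], depth=3
  push(B) -> stack = [C,A,B,B], depth=4
  push(C) -> stack = [C,A,B,B,C], depth=5
  push(A) -> stack = [C,A,B,B,C,A], depth=6
  push(C) -> stack = [C,A,B,B,C,A,C], depth=7
  push(B) -> stack = [C,A,B,B,C,A,C,B], depth=8
Final depth = 8

8
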